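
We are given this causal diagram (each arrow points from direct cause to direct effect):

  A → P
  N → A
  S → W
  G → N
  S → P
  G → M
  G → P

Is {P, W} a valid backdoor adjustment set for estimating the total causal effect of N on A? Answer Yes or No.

No

Backdoor paths from N to A (paths whose first edge points into N):
  P1: N <- G -> P <- A
Condition 1 (no descendant of N in the set): FAILS — P is a descendant of N.
Condition 2 (every backdoor path blocked by {P, W}):
  P1: open — collider(s) P are conditioned on (or have a conditioned descendant) and no non-collider on the path is in the set.
{P, W} does not satisfy the backdoor criterion.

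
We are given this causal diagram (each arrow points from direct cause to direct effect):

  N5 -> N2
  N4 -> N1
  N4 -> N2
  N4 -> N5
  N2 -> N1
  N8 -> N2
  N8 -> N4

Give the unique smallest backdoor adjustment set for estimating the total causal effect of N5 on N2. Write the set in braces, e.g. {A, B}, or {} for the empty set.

{N4}

Variables eligible for adjustment (non-descendants of N5, excluding N5 and N2): {N4, N8}.
Backdoor paths from N5 to N2:
  P1: N5 <- N4 <- N8 -> N2
  P2: N5 <- N4 -> N2
  P3: N5 <- N4 -> N1 <- N2
The empty set is not sufficient: P1 (N5 <- N4 <- N8 -> N2) has no collider blocking it and no conditioned non-collider, so it is open.
Try {N4}:
  P1: blocked at chain node N4 ∈ conditioning set.
  P2: blocked at fork node N4 ∈ conditioning set.
  P3: blocked at fork node N4 ∈ conditioning set.
{N4} contains no descendant of N5 and blocks every backdoor path.
No other singleton works — e.g. {N8} leaves P2 open — so {N4} is the unique smallest valid adjustment set.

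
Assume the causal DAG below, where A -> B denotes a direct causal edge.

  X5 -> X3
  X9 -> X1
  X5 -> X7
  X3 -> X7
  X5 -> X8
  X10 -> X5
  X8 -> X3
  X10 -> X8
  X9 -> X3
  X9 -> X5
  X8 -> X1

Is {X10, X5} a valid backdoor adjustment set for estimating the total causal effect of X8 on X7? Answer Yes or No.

Backdoor paths from X8 to X7 (paths whose first edge points into X8):
  P1: X8 <- X10 -> X5 <- X9 -> X3 -> X7
  P2: X8 <- X10 -> X5 -> X3 -> X7
  P3: X8 <- X10 -> X5 -> X7
  P4: X8 <- X5 <- X9 -> X3 -> X7
  P5: X8 <- X5 -> X3 -> X7
  P6: X8 <- X5 -> X7
Condition 1 (no descendant of X8 in the set): holds — descendants of X8 are {X1, X3, X7}; none are in {X10, X5}.
Condition 2 (every backdoor path blocked by {X10, X5}):
  P1: blocked at fork node X10 ∈ conditioning set.
  P2: blocked at fork node X10 ∈ conditioning set.
  P3: blocked at fork node X10 ∈ conditioning set.
  P4: blocked at chain node X5 ∈ conditioning set.
  P5: blocked at fork node X5 ∈ conditioning set.
  P6: blocked at fork node X5 ∈ conditioning set.
{X10, X5} satisfies the backdoor criterion.

Yes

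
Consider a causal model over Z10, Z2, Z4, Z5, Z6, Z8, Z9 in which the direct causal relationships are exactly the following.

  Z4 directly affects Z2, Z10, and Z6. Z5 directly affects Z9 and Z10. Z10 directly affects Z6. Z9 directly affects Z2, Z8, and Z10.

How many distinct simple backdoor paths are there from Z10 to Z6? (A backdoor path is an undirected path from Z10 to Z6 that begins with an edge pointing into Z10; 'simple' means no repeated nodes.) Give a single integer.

A backdoor path from Z10 to Z6 is any simple undirected path whose first edge points into Z10 (i.e. leaves Z10 via a parent).
Parents of Z10: {Z4, Z5, Z9}.
Enumerating:
  P1: Z10 <- Z5 -> Z9 -> Z2 <- Z4 -> Z6
  P2: Z10 <- Z9 -> Z2 <- Z4 -> Z6
  P3: Z10 <- Z4 -> Z6
That exhausts the simple backdoor paths. Count: 3.

3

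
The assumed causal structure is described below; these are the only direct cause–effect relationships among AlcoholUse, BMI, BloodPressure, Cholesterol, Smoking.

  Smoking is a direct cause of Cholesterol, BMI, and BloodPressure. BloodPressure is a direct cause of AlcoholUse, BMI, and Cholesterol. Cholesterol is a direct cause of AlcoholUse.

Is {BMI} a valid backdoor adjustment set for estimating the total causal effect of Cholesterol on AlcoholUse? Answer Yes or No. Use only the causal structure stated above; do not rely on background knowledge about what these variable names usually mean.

No

Backdoor paths from Cholesterol to AlcoholUse (paths whose first edge points into Cholesterol):
  P1: Cholesterol <- Smoking -> BloodPressure -> AlcoholUse
  P2: Cholesterol <- Smoking -> BMI <- BloodPressure -> AlcoholUse
  P3: Cholesterol <- BloodPressure -> AlcoholUse
Condition 1 (no descendant of Cholesterol in the set): holds — descendants of Cholesterol are {AlcoholUse}; none are in {BMI}.
Condition 2 (every backdoor path blocked by {BMI}):
  P1: open — no interior node is in the conditioning set.
  P2: open — collider(s) BMI are conditioned on (or have a conditioned descendant) and no non-collider on the path is in the set.
  P3: open — no interior node is in the conditioning set.
{BMI} does not satisfy the backdoor criterion.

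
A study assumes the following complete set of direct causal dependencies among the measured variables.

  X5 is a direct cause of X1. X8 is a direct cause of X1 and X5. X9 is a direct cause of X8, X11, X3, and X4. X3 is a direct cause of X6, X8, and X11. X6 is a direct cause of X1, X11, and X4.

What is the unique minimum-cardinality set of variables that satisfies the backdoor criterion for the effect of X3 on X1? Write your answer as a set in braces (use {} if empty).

{X9}

Variables eligible for adjustment (non-descendants of X3, excluding X3 and X1): {X9}.
Backdoor paths from X3 to X1:
  P1: X3 <- X9 -> X8 -> X5 -> X1
  P2: X3 <- X9 -> X8 -> X1
  P3: X3 <- X9 -> X4 <- X6 -> X1
  P4: X3 <- X9 -> X11 <- X6 -> X1
The empty set is not sufficient: P1 (X3 <- X9 -> X8 -> X5 -> X1) has no collider blocking it and no conditioned non-collider, so it is open.
Try {X9}:
  P1: blocked at fork node X9 ∈ conditioning set.
  P2: blocked at fork node X9 ∈ conditioning set.
  P3: blocked at fork node X9 ∈ conditioning set.
  P4: blocked at fork node X9 ∈ conditioning set.
{X9} contains no descendant of X3 and blocks every backdoor path.
{X9} is the unique smallest valid adjustment set.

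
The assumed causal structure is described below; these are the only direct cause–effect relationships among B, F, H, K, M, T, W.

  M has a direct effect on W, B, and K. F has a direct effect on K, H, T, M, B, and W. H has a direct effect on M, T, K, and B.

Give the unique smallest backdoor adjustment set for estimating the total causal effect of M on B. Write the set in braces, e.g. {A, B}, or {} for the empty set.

{F, H}

Variables eligible for adjustment (non-descendants of M, excluding M and B): {F, H, T}.
Backdoor paths from M to B:
  P1: M <- F -> H -> B
  P2: M <- F -> K <- H -> B
  P3: M <- F -> B
  P4: M <- F -> T <- H -> B
  P5: M <- H <- F -> B
  P6: M <- H -> K <- F -> B
  P7: M <- H -> B
  P8: M <- H -> T <- F -> B
The empty set is not sufficient: P1 (M <- F -> H -> B) has no collider blocking it and no conditioned non-collider, so it is open.
Try {F, H}:
  P1: blocked at fork node F ∈ conditioning set.
  P2: blocked at fork node F ∈ conditioning set.
  P3: blocked at fork node F ∈ conditioning set.
  P4: blocked at fork node F ∈ conditioning set.
  P5: blocked at chain node H ∈ conditioning set.
  P6: blocked at fork node H ∈ conditioning set.
  P7: blocked at fork node H ∈ conditioning set.
  P8: blocked at fork node H ∈ conditioning set.
{F, H} contains no descendant of M and blocks every backdoor path.
Every element of {F, H} is needed (dropping F leaves P3 open; dropping H leaves P7 open), so no proper subset is valid.
Among all size-2 subsets of the eligible variables, only {F, H} blocks every backdoor path, so it is the unique smallest valid adjustment set.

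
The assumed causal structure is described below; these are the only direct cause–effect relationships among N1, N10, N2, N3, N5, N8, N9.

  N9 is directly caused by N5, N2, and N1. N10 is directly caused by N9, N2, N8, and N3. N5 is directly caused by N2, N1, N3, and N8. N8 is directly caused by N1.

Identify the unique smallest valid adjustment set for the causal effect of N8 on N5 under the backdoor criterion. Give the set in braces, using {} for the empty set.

{N1}

Variables eligible for adjustment (non-descendants of N8, excluding N8 and N5): {N1, N2, N3}.
Backdoor paths from N8 to N5:
  P1: N8 <- N1 -> N5
  P2: N8 <- N1 -> N9 <- N2 -> N5
  P3: N8 <- N1 -> N9 <- N2 -> N10 <- N3 -> N5
  P4: N8 <- N1 -> N9 <- N5
  P5: N8 <- N1 -> N9 -> N10 <- N2 -> N5
  P6: N8 <- N1 -> N9 -> N10 <- N3 -> N5
The empty set is not sufficient: P1 (N8 <- N1 -> N5) has no collider blocking it and no conditioned non-collider, so it is open.
Try {N1}:
  P1: blocked at fork node N1 ∈ conditioning set.
  P2: blocked at fork node N1 ∈ conditioning set.
  P3: blocked at fork node N1 ∈ conditioning set.
  P4: blocked at fork node N1 ∈ conditioning set.
  P5: blocked at fork node N1 ∈ conditioning set.
  P6: blocked at fork node N1 ∈ conditioning set.
{N1} contains no descendant of N8 and blocks every backdoor path.
No other singleton works — e.g. {N2} leaves P1 open — so {N1} is the unique smallest valid adjustment set.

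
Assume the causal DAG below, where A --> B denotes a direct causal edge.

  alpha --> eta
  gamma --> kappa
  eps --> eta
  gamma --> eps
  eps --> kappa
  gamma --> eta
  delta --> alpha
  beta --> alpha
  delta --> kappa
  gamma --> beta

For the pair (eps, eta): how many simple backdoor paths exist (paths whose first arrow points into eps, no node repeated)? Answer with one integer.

A backdoor path from eps to eta is any simple undirected path whose first edge points into eps (i.e. leaves eps via a parent).
Parents of eps: {gamma}.
Enumerating:
  P1: eps <- gamma -> beta -> alpha -> eta
  P2: eps <- gamma -> kappa <- delta -> alpha -> eta
  P3: eps <- gamma -> eta
That exhausts the simple backdoor paths. Count: 3.

3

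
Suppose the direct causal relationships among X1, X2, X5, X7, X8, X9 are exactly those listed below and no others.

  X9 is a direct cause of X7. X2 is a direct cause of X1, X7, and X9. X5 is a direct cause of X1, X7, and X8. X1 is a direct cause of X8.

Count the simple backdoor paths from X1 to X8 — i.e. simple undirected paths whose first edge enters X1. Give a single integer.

3

A backdoor path from X1 to X8 is any simple undirected path whose first edge points into X1 (i.e. leaves X1 via a parent).
Parents of X1: {X2, X5}.
Enumerating:
  P1: X1 <- X2 -> X9 -> X7 <- X5 -> X8
  P2: X1 <- X2 -> X7 <- X5 -> X8
  P3: X1 <- X5 -> X8
That exhausts the simple backdoor paths. Count: 3.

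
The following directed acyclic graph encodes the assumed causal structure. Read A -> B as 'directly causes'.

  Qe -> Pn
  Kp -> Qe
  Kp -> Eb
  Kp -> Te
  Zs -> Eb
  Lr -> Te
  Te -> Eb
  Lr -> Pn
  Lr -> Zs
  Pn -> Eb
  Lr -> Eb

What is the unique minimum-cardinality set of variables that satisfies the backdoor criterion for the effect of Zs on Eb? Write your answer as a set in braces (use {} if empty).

Variables eligible for adjustment (non-descendants of Zs, excluding Zs and Eb): {Kp, Lr, Pn, Qe, Te}.
Backdoor paths from Zs to Eb:
  P1: Zs <- Lr -> Te <- Kp -> Qe -> Pn -> Eb
  P2: Zs <- Lr -> Te <- Kp -> Eb
  P3: Zs <- Lr -> Te -> Eb
  P4: Zs <- Lr -> Pn <- Qe <- Kp -> Te -> Eb
  P5: Zs <- Lr -> Pn <- Qe <- Kp -> Eb
  P6: Zs <- Lr -> Pn -> Eb
  P7: Zs <- Lr -> Eb
The empty set is not sufficient: P3 (Zs <- Lr -> Te -> Eb) has no collider blocking it and no conditioned non-collider, so it is open.
Try {Lr}:
  P1: blocked at fork node Lr ∈ conditioning set.
  P2: blocked at fork node Lr ∈ conditioning set.
  P3: blocked at fork node Lr ∈ conditioning set.
  P4: blocked at fork node Lr ∈ conditioning set.
  P5: blocked at fork node Lr ∈ conditioning set.
  P6: blocked at fork node Lr ∈ conditioning set.
  P7: blocked at fork node Lr ∈ conditioning set.
{Lr} contains no descendant of Zs and blocks every backdoor path.
No other singleton works — e.g. {Kp} leaves P3 open — so {Lr} is the unique smallest valid adjustment set.

{Lr}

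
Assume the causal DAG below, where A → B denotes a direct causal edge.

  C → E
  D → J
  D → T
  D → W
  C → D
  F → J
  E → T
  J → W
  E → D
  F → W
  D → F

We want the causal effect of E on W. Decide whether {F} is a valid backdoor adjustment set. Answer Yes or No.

Backdoor paths from E to W (paths whose first edge points into E):
  P1: E <- C -> D -> F -> J -> W
  P2: E <- C -> D -> F -> W
  P3: E <- C -> D -> J <- F -> W
  P4: E <- C -> D -> J -> W
  P5: E <- C -> D -> W
Condition 1 (no descendant of E in the set): FAILS — F is a descendant of E.
Condition 2 (every backdoor path blocked by {F}):
  P1: blocked at chain node F ∈ conditioning set.
  P2: blocked at chain node F ∈ conditioning set.
  P3: blocked at collider J (neither it nor any descendant is in the conditioning set).
  P4: open — no interior node is in the conditioning set.
  P5: open — no interior node is in the conditioning set.
{F} does not satisfy the backdoor criterion.

No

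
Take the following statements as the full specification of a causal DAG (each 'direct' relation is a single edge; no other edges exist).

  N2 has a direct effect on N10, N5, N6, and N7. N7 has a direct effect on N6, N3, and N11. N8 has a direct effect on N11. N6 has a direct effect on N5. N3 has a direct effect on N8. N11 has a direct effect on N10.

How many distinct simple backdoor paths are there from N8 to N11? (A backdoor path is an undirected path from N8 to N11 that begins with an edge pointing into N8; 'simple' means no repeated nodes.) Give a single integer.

4

A backdoor path from N8 to N11 is any simple undirected path whose first edge points into N8 (i.e. leaves N8 via a parent).
Parents of N8: {N3}.
Enumerating:
  P1: N8 <- N3 <- N7 <- N2 -> N10 <- N11
  P2: N8 <- N3 <- N7 -> N11
  P3: N8 <- N3 <- N7 -> N6 <- N2 -> N10 <- N11
  P4: N8 <- N3 <- N7 -> N6 -> N5 <- N2 -> N10 <- N11
That exhausts the simple backdoor paths. Count: 4.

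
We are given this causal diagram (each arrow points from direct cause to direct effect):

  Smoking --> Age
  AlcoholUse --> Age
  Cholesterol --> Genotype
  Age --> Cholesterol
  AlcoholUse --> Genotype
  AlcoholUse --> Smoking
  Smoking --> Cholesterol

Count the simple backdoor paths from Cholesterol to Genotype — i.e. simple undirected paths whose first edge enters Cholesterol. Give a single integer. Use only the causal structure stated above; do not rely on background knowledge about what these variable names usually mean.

4

A backdoor path from Cholesterol to Genotype is any simple undirected path whose first edge points into Cholesterol (i.e. leaves Cholesterol via a parent).
Parents of Cholesterol: {Age, Smoking}.
Enumerating:
  P1: Cholesterol <- Smoking <- AlcoholUse -> Genotype
  P2: Cholesterol <- Smoking -> Age <- AlcoholUse -> Genotype
  P3: Cholesterol <- Age <- AlcoholUse -> Genotype
  P4: Cholesterol <- Age <- Smoking <- AlcoholUse -> Genotype
That exhausts the simple backdoor paths. Count: 4.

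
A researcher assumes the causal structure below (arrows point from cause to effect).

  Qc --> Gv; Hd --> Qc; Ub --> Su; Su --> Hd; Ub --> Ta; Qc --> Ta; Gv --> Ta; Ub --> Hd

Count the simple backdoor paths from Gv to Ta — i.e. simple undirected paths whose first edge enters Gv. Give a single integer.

A backdoor path from Gv to Ta is any simple undirected path whose first edge points into Gv (i.e. leaves Gv via a parent).
Parents of Gv: {Qc}.
Enumerating:
  P1: Gv <- Qc <- Hd <- Ub -> Ta
  P2: Gv <- Qc <- Hd <- Su <- Ub -> Ta
  P3: Gv <- Qc -> Ta
That exhausts the simple backdoor paths. Count: 3.

3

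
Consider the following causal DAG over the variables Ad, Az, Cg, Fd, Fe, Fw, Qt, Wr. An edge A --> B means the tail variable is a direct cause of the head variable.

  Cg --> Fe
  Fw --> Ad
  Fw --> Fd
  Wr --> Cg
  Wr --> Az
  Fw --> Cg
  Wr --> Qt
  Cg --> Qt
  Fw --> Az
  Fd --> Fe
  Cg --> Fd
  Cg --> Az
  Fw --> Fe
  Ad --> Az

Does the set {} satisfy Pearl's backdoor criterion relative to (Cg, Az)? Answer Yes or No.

Backdoor paths from Cg to Az (paths whose first edge points into Cg):
  P1: Cg <- Wr -> Az
  P2: Cg <- Fw -> Ad -> Az
  P3: Cg <- Fw -> Az
Condition 1 (no descendant of Cg in the set): holds — descendants of Cg are {Az, Fd, Fe, Qt}; none are in {}.
Condition 2 (every backdoor path blocked by {}):
  P1: open — no interior node is in the conditioning set.
  P2: open — no interior node is in the conditioning set.
  P3: open — no interior node is in the conditioning set.
{} does not satisfy the backdoor criterion.

No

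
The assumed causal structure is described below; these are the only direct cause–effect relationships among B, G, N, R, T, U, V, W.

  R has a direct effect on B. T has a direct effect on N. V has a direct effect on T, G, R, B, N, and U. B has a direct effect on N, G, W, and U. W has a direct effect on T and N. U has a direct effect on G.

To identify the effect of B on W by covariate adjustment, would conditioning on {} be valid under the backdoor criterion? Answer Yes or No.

Yes

Backdoor paths from B to W (paths whose first edge points into B):
  P1: B <- V -> T <- W
  P2: B <- V -> T -> N <- W
  P3: B <- V -> N <- W
  P4: B <- V -> N <- T <- W
  P5: B <- R <- V -> T <- W
  P6: B <- R <- V -> T -> N <- W
  P7: B <- R <- V -> N <- W
  P8: B <- R <- V -> N <- T <- W
Condition 1 (no descendant of B in the set): holds — descendants of B are {G, N, T, U, W}; none are in {}.
Condition 2 (every backdoor path blocked by {}):
  P1: blocked at collider T (neither it nor any descendant is in the conditioning set).
  P2: blocked at collider N (neither it nor any descendant is in the conditioning set).
  P3: blocked at collider N (neither it nor any descendant is in the conditioning set).
  P4: blocked at collider N (neither it nor any descendant is in the conditioning set).
  P5: blocked at collider T (neither it nor any descendant is in the conditioning set).
  P6: blocked at collider N (neither it nor any descendant is in the conditioning set).
  P7: blocked at collider N (neither it nor any descendant is in the conditioning set).
  P8: blocked at collider N (neither it nor any descendant is in the conditioning set).
{} satisfies the backdoor criterion.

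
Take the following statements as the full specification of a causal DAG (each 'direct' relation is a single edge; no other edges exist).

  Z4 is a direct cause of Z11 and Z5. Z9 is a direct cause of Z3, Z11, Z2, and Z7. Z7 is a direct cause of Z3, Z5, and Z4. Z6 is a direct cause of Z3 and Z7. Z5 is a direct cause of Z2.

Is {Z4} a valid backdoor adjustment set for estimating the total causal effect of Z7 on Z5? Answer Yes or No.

No

Backdoor paths from Z7 to Z5 (paths whose first edge points into Z7):
  P1: Z7 <- Z6 -> Z3 <- Z9 -> Z11 <- Z4 -> Z5
  P2: Z7 <- Z6 -> Z3 <- Z9 -> Z2 <- Z5
  P3: Z7 <- Z9 -> Z11 <- Z4 -> Z5
  P4: Z7 <- Z9 -> Z2 <- Z5
Condition 1 (no descendant of Z7 in the set): FAILS — Z4 is a descendant of Z7.
Condition 2 (every backdoor path blocked by {Z4}):
  P1: blocked at collider Z3 (neither it nor any descendant is in the conditioning set).
  P2: blocked at collider Z3 (neither it nor any descendant is in the conditioning set).
  P3: blocked at collider Z11 (neither it nor any descendant is in the conditioning set).
  P4: blocked at collider Z2 (neither it nor any descendant is in the conditioning set).
{Z4} does not satisfy the backdoor criterion.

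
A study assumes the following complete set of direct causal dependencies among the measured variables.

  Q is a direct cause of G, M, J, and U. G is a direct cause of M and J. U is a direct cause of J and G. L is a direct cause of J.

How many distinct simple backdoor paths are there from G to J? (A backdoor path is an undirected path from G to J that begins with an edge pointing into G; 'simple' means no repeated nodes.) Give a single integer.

A backdoor path from G to J is any simple undirected path whose first edge points into G (i.e. leaves G via a parent).
Parents of G: {Q, U}.
Enumerating:
  P1: G <- Q -> U -> J
  P2: G <- Q -> J
  P3: G <- U <- Q -> J
  P4: G <- U -> J
That exhausts the simple backdoor paths. Count: 4.

4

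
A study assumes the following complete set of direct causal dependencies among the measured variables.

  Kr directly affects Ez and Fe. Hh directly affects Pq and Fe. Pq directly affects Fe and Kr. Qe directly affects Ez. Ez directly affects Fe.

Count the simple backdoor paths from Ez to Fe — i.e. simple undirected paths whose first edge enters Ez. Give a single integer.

A backdoor path from Ez to Fe is any simple undirected path whose first edge points into Ez (i.e. leaves Ez via a parent).
Parents of Ez: {Kr, Qe}.
Enumerating:
  P1: Ez <- Kr <- Pq <- Hh -> Fe
  P2: Ez <- Kr <- Pq -> Fe
  P3: Ez <- Kr -> Fe
That exhausts the simple backdoor paths. Count: 3.

3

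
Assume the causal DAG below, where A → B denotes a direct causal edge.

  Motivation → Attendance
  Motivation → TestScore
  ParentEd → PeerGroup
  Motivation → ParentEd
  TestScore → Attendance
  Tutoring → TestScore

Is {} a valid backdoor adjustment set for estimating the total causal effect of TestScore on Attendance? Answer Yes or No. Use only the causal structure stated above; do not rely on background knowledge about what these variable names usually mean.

No

Backdoor paths from TestScore to Attendance (paths whose first edge points into TestScore):
  P1: TestScore <- Motivation -> Attendance
Condition 1 (no descendant of TestScore in the set): holds — descendants of TestScore are {Attendance}; none are in {}.
Condition 2 (every backdoor path blocked by {}):
  P1: open — no interior node is in the conditioning set.
{} does not satisfy the backdoor criterion.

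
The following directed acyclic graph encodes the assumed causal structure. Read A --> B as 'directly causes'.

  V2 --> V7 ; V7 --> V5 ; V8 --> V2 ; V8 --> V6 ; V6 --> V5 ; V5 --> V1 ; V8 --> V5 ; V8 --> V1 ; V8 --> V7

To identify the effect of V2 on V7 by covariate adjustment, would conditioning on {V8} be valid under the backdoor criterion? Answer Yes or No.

Backdoor paths from V2 to V7 (paths whose first edge points into V2):
  P1: V2 <- V8 -> V6 -> V5 <- V7
  P2: V2 <- V8 -> V7
  P3: V2 <- V8 -> V5 <- V7
  P4: V2 <- V8 -> V1 <- V5 <- V7
Condition 1 (no descendant of V2 in the set): holds — descendants of V2 are {V1, V5, V7}; none are in {V8}.
Condition 2 (every backdoor path blocked by {V8}):
  P1: blocked at fork node V8 ∈ conditioning set.
  P2: blocked at fork node V8 ∈ conditioning set.
  P3: blocked at fork node V8 ∈ conditioning set.
  P4: blocked at fork node V8 ∈ conditioning set.
{V8} satisfies the backdoor criterion.

Yes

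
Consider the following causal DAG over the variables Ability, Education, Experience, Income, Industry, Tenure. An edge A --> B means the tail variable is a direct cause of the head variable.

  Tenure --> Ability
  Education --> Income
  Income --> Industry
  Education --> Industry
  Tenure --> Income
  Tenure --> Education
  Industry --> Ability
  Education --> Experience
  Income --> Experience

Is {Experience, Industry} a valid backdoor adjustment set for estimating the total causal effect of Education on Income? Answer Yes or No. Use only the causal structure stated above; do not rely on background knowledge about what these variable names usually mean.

Backdoor paths from Education to Income (paths whose first edge points into Education):
  P1: Education <- Tenure -> Income
  P2: Education <- Tenure -> Ability <- Industry <- Income
Condition 1 (no descendant of Education in the set): FAILS — Experience and Industry are descendants of Education.
Condition 2 (every backdoor path blocked by {Experience, Industry}):
  P1: open — no interior node is in the conditioning set.
  P2: blocked at collider Ability (neither it nor any descendant is in the conditioning set).
{Experience, Industry} does not satisfy the backdoor criterion.

No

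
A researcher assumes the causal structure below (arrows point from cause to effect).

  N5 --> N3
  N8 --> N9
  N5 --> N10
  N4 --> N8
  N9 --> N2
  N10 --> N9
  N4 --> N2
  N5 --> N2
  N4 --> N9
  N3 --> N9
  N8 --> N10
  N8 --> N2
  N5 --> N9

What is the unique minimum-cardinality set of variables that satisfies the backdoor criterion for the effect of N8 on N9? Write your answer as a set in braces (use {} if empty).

Variables eligible for adjustment (non-descendants of N8, excluding N8 and N9): {N3, N4, N5}.
Backdoor paths from N8 to N9:
  P1: N8 <- N4 -> N9
  P2: N8 <- N4 -> N2 <- N5 -> N3 -> N9
  P3: N8 <- N4 -> N2 <- N5 -> N10 -> N9
  P4: N8 <- N4 -> N2 <- N5 -> N9
  P5: N8 <- N4 -> N2 <- N9
The empty set is not sufficient: P1 (N8 <- N4 -> N9) has no collider blocking it and no conditioned non-collider, so it is open.
Try {N4}:
  P1: blocked at fork node N4 ∈ conditioning set.
  P2: blocked at fork node N4 ∈ conditioning set.
  P3: blocked at fork node N4 ∈ conditioning set.
  P4: blocked at fork node N4 ∈ conditioning set.
  P5: blocked at fork node N4 ∈ conditioning set.
{N4} contains no descendant of N8 and blocks every backdoor path.
No other singleton works — e.g. {N5} leaves P1 open — so {N4} is the unique smallest valid adjustment set.

{N4}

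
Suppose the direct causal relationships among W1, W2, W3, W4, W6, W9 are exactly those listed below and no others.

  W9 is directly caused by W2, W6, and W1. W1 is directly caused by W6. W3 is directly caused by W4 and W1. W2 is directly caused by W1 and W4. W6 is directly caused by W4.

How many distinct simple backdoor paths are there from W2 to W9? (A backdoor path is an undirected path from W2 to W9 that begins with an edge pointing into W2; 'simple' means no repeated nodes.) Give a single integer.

7

A backdoor path from W2 to W9 is any simple undirected path whose first edge points into W2 (i.e. leaves W2 via a parent).
Parents of W2: {W1, W4}.
Enumerating:
  P1: W2 <- W4 -> W6 -> W1 -> W9
  P2: W2 <- W4 -> W6 -> W9
  P3: W2 <- W4 -> W3 <- W1 <- W6 -> W9
  P4: W2 <- W4 -> W3 <- W1 -> W9
  P5: W2 <- W1 <- W6 -> W9
  P6: W2 <- W1 -> W3 <- W4 -> W6 -> W9
  P7: W2 <- W1 -> W9
That exhausts the simple backdoor paths. Count: 7.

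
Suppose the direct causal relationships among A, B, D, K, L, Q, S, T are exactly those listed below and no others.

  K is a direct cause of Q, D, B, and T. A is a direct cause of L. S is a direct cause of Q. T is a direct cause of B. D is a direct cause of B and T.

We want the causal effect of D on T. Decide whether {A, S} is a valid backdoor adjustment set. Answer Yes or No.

Backdoor paths from D to T (paths whose first edge points into D):
  P1: D <- K -> T
  P2: D <- K -> B <- T
Condition 1 (no descendant of D in the set): holds — descendants of D are {B, T}; none are in {A, S}.
Condition 2 (every backdoor path blocked by {A, S}):
  P1: open — no interior node is in the conditioning set.
  P2: blocked at collider B (neither it nor any descendant is in the conditioning set).
{A, S} does not satisfy the backdoor criterion.

No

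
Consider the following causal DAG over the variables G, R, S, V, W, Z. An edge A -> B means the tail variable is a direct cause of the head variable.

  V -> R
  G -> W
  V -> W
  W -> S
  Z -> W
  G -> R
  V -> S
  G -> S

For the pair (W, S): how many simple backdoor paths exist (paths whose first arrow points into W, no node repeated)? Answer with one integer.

4

A backdoor path from W to S is any simple undirected path whose first edge points into W (i.e. leaves W via a parent).
Parents of W: {G, V, Z}.
Enumerating:
  P1: W <- V -> R <- G -> S
  P2: W <- V -> S
  P3: W <- G -> R <- V -> S
  P4: W <- G -> S
That exhausts the simple backdoor paths. Count: 4.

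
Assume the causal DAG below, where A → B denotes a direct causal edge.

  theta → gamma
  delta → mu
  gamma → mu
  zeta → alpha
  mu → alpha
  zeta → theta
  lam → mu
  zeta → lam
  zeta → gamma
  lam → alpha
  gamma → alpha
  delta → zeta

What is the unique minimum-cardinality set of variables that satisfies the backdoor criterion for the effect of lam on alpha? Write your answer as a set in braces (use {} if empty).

{zeta}

Variables eligible for adjustment (non-descendants of lam, excluding lam and alpha): {delta, gamma, theta, zeta}.
Backdoor paths from lam to alpha:
  P1: lam <- zeta <- delta -> mu <- gamma -> alpha
  P2: lam <- zeta <- delta -> mu -> alpha
  P3: lam <- zeta -> theta -> gamma -> mu -> alpha
  P4: lam <- zeta -> theta -> gamma -> alpha
  P5: lam <- zeta -> gamma -> mu -> alpha
  P6: lam <- zeta -> gamma -> alpha
  P7: lam <- zeta -> alpha
The empty set is not sufficient: P2 (lam <- zeta <- delta -> mu -> alpha) has no collider blocking it and no conditioned non-collider, so it is open.
Try {zeta}:
  P1: blocked at chain node zeta ∈ conditioning set.
  P2: blocked at chain node zeta ∈ conditioning set.
  P3: blocked at fork node zeta ∈ conditioning set.
  P4: blocked at fork node zeta ∈ conditioning set.
  P5: blocked at fork node zeta ∈ conditioning set.
  P6: blocked at fork node zeta ∈ conditioning set.
  P7: blocked at fork node zeta ∈ conditioning set.
{zeta} contains no descendant of lam and blocks every backdoor path.
No other singleton works — e.g. {delta} leaves P3 open — so {zeta} is the unique smallest valid adjustment set.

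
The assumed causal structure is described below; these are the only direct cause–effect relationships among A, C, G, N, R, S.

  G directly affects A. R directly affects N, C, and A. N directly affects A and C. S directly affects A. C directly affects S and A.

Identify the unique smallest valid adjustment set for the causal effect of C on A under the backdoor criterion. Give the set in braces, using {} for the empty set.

Variables eligible for adjustment (non-descendants of C, excluding C and A): {G, N, R}.
Backdoor paths from C to A:
  P1: C <- R -> N -> A
  P2: C <- R -> A
  P3: C <- N <- R -> A
  P4: C <- N -> A
The empty set is not sufficient: P1 (C <- R -> N -> A) has no collider blocking it and no conditioned non-collider, so it is open.
Try {N, R}:
  P1: blocked at fork node R ∈ conditioning set.
  P2: blocked at fork node R ∈ conditioning set.
  P3: blocked at chain node N ∈ conditioning set.
  P4: blocked at fork node N ∈ conditioning set.
{N, R} contains no descendant of C and blocks every backdoor path.
Every element of {N, R} is needed (dropping N leaves P4 open; dropping R leaves P2 open), so no proper subset is valid.
Among all size-2 subsets of the eligible variables, only {N, R} blocks every backdoor path, so it is the unique smallest valid adjustment set.

{N, R}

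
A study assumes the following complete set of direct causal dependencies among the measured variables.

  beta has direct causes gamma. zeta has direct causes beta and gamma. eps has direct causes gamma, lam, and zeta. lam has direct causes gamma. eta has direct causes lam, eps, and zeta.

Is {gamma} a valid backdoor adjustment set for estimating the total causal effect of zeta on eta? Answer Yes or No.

Backdoor paths from zeta to eta (paths whose first edge points into zeta):
  P1: zeta <- gamma -> lam -> eps -> eta
  P2: zeta <- gamma -> lam -> eta
  P3: zeta <- gamma -> eps <- lam -> eta
  P4: zeta <- gamma -> eps -> eta
  P5: zeta <- beta <- gamma -> lam -> eps -> eta
  P6: zeta <- beta <- gamma -> lam -> eta
  P7: zeta <- beta <- gamma -> eps <- lam -> eta
  P8: zeta <- beta <- gamma -> eps -> eta
Condition 1 (no descendant of zeta in the set): holds — descendants of zeta are {eps, eta}; none are in {gamma}.
Condition 2 (every backdoor path blocked by {gamma}):
  P1: blocked at fork node gamma ∈ conditioning set.
  P2: blocked at fork node gamma ∈ conditioning set.
  P3: blocked at fork node gamma ∈ conditioning set.
  P4: blocked at fork node gamma ∈ conditioning set.
  P5: blocked at fork node gamma ∈ conditioning set.
  P6: blocked at fork node gamma ∈ conditioning set.
  P7: blocked at fork node gamma ∈ conditioning set.
  P8: blocked at fork node gamma ∈ conditioning set.
{gamma} satisfies the backdoor criterion.

Yes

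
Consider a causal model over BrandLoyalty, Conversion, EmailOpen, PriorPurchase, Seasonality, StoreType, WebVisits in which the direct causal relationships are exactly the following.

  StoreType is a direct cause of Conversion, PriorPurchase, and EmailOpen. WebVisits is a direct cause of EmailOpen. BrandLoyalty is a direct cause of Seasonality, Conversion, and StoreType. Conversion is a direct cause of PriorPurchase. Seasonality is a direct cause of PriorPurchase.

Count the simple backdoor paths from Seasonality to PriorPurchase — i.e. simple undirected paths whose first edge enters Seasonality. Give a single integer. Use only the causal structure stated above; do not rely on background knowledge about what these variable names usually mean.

4

A backdoor path from Seasonality to PriorPurchase is any simple undirected path whose first edge points into Seasonality (i.e. leaves Seasonality via a parent).
Parents of Seasonality: {BrandLoyalty}.
Enumerating:
  P1: Seasonality <- BrandLoyalty -> StoreType -> Conversion -> PriorPurchase
  P2: Seasonality <- BrandLoyalty -> StoreType -> PriorPurchase
  P3: Seasonality <- BrandLoyalty -> Conversion <- StoreType -> PriorPurchase
  P4: Seasonality <- BrandLoyalty -> Conversion -> PriorPurchase
That exhausts the simple backdoor paths. Count: 4.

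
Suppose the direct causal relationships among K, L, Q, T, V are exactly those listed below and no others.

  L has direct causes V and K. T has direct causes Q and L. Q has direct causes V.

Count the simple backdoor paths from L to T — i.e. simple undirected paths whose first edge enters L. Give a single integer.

A backdoor path from L to T is any simple undirected path whose first edge points into L (i.e. leaves L via a parent).
Parents of L: {K, V}.
Enumerating:
  P1: L <- V -> Q -> T
That exhausts the simple backdoor paths. Count: 1.

1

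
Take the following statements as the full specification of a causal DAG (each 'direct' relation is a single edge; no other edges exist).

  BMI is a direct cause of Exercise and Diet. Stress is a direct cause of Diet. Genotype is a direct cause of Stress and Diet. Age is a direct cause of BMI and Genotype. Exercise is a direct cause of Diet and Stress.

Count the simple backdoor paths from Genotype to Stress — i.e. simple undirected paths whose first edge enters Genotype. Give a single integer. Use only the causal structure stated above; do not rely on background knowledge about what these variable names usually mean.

4

A backdoor path from Genotype to Stress is any simple undirected path whose first edge points into Genotype (i.e. leaves Genotype via a parent).
Parents of Genotype: {Age}.
Enumerating:
  P1: Genotype <- Age -> BMI -> Exercise -> Stress
  P2: Genotype <- Age -> BMI -> Exercise -> Diet <- Stress
  P3: Genotype <- Age -> BMI -> Diet <- Exercise -> Stress
  P4: Genotype <- Age -> BMI -> Diet <- Stress
That exhausts the simple backdoor paths. Count: 4.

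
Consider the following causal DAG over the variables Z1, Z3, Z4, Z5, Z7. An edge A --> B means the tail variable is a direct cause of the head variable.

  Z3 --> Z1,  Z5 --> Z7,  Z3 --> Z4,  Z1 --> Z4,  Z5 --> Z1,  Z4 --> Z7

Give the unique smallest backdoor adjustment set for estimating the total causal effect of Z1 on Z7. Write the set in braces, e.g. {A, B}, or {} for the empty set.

{Z3, Z5}

Variables eligible for adjustment (non-descendants of Z1, excluding Z1 and Z7): {Z3, Z5}.
Backdoor paths from Z1 to Z7:
  P1: Z1 <- Z3 -> Z4 -> Z7
  P2: Z1 <- Z5 -> Z7
The empty set is not sufficient: P1 (Z1 <- Z3 -> Z4 -> Z7) has no collider blocking it and no conditioned non-collider, so it is open.
Try {Z3, Z5}:
  P1: blocked at fork node Z3 ∈ conditioning set.
  P2: blocked at fork node Z5 ∈ conditioning set.
{Z3, Z5} contains no descendant of Z1 and blocks every backdoor path.
Every element of {Z3, Z5} is needed (dropping Z3 leaves P1 open; dropping Z5 leaves P2 open), so no proper subset is valid.
Among all size-2 subsets of the eligible variables, only {Z3, Z5} blocks every backdoor path, so it is the unique smallest valid adjustment set.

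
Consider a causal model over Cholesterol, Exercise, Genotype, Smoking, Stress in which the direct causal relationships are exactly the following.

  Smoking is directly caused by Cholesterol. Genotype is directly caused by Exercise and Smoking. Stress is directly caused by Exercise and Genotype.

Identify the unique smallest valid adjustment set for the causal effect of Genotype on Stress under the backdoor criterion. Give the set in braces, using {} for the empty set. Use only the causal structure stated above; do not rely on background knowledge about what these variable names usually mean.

{Exercise}

Variables eligible for adjustment (non-descendants of Genotype, excluding Genotype and Stress): {Cholesterol, Exercise, Smoking}.
Backdoor paths from Genotype to Stress:
  P1: Genotype <- Exercise -> Stress
The empty set is not sufficient: P1 (Genotype <- Exercise -> Stress) has no collider blocking it and no conditioned non-collider, so it is open.
Try {Exercise}:
  P1: blocked at fork node Exercise ∈ conditioning set.
{Exercise} contains no descendant of Genotype and blocks every backdoor path.
No other singleton works — e.g. {Cholesterol} leaves P1 open — so {Exercise} is the unique smallest valid adjustment set.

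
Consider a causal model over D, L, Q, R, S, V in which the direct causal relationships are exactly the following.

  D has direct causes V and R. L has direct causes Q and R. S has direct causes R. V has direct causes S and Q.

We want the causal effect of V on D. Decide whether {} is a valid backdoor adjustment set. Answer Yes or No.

No

Backdoor paths from V to D (paths whose first edge points into V):
  P1: V <- S <- R -> D
  P2: V <- Q -> L <- R -> D
Condition 1 (no descendant of V in the set): holds — descendants of V are {D}; none are in {}.
Condition 2 (every backdoor path blocked by {}):
  P1: open — no interior node is in the conditioning set.
  P2: blocked at collider L (neither it nor any descendant is in the conditioning set).
{} does not satisfy the backdoor criterion.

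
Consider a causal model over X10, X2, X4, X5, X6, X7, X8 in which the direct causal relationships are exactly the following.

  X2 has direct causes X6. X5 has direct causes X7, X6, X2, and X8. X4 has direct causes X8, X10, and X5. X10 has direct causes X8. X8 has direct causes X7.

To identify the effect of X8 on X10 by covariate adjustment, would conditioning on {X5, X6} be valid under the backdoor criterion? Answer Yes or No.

Backdoor paths from X8 to X10 (paths whose first edge points into X8):
  P1: X8 <- X7 -> X5 -> X4 <- X10
Condition 1 (no descendant of X8 in the set): FAILS — X5 is a descendant of X8.
Condition 2 (every backdoor path blocked by {X5, X6}):
  P1: blocked at chain node X5 ∈ conditioning set.
{X5, X6} does not satisfy the backdoor criterion.

No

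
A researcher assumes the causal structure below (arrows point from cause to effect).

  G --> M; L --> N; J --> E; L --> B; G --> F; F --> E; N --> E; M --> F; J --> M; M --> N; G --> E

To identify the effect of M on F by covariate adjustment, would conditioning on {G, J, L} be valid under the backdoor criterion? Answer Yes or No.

Backdoor paths from M to F (paths whose first edge points into M):
  P1: M <- G -> F
  P2: M <- G -> E <- F
  P3: M <- J -> E <- G -> F
  P4: M <- J -> E <- F
Condition 1 (no descendant of M in the set): holds — descendants of M are {E, F, N}; none are in {G, J, L}.
Condition 2 (every backdoor path blocked by {G, J, L}):
  P1: blocked at fork node G ∈ conditioning set.
  P2: blocked at fork node G ∈ conditioning set.
  P3: blocked at fork node J ∈ conditioning set.
  P4: blocked at fork node J ∈ conditioning set.
{G, J, L} satisfies the backdoor criterion.

Yes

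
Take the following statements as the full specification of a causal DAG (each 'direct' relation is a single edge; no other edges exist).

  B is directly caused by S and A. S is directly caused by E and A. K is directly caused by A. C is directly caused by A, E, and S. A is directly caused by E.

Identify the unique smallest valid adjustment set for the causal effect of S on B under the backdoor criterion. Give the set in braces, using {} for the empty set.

{A}

Variables eligible for adjustment (non-descendants of S, excluding S and B): {A, E, K}.
Backdoor paths from S to B:
  P1: S <- E -> A -> B
  P2: S <- E -> C <- A -> B
  P3: S <- A -> B
The empty set is not sufficient: P1 (S <- E -> A -> B) has no collider blocking it and no conditioned non-collider, so it is open.
Try {A}:
  P1: blocked at chain node A ∈ conditioning set.
  P2: blocked at collider C (neither it nor any descendant is in the conditioning set).
  P3: blocked at fork node A ∈ conditioning set.
{A} contains no descendant of S and blocks every backdoor path.
No other singleton works — e.g. {E} leaves P3 open — so {A} is the unique smallest valid adjustment set.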